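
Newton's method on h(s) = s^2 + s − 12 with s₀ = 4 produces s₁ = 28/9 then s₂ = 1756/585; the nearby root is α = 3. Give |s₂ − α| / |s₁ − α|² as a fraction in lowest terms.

s₁ − α = 28/9 − 3 = 1/9, so |s₁ − α| = 1/9.
s₂ − α = 1756/585 − 3 = 1/585, so |s₂ − α| = 1/585.
|s₁ − α|² = 1/81.
Ratio = (1/585) / (1/81) = 9/65.

9/65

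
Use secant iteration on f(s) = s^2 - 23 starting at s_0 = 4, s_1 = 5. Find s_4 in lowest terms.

f(4) = -7, f(5) = 2. s_2 = 5 - 2·(5 - 4)/(2 - (-7)) = 43/9.
f(5) = 2, f(43/9) = -14/81. s_3 = (43/9) - (-14/81)·((43/9) - 5)/((-14/81) - 2) = 211/44.
f(43/9) = -14/81, f(211/44) = -7/1936. s_4 = (211/44) - (-7/1936)·((211/44) - (43/9))/((-7/1936) - (-14/81)) = 18181/3791.

18181/3791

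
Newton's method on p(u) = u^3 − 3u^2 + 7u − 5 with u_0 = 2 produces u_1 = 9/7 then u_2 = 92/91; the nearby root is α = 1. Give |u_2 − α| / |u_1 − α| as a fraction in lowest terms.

u_1 − α = 9/7 − 1 = 2/7, so |u_1 − α| = 2/7.
u_2 − α = 92/91 − 1 = 1/91, so |u_2 − α| = 1/91.
Ratio = (1/91) / (2/7) = 1/26.

1/26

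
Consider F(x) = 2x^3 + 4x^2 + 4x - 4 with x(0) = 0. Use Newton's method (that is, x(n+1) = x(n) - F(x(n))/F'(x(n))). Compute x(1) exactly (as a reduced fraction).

F'(x) = 6x^2 + 8x + 4.
F(0) = -4, F'(0) = 4, so x(1) = 0 - (-4)/4 = 1.

1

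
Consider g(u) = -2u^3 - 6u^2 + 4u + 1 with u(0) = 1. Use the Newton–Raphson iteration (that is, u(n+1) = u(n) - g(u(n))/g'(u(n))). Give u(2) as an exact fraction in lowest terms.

g'(u) = -6u^2 - 12u + 4.
g(1) = -3, g'(1) = -14, so u(1) = 1 - (-3)/(-14) = 11/14.
g(11/14) = -729/1372, g'(11/14) = -895/98, so u(2) = (11/14) - (-729/1372)/(-895/98) = 4558/6265.

4558/6265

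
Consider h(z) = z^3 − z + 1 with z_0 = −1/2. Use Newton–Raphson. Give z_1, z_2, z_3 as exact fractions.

z_1 = 5, z_2 = 249/74, z_3 = 662419/290413

h'(z) = 3z^2 − 1.
h(−1/2) = 11/8, h'(−1/2) = −1/4, so z_1 = (−1/2) − (11/8)/(−1/4) = 5.
h(5) = 121, h'(5) = 74, so z_2 = 5 − 121/74 = 249/74.
h(249/74) = 14479949/405224, h'(249/74) = 180527/5476, so z_3 = (249/74) − (14479949/405224)/(180527/5476) = 662419/290413.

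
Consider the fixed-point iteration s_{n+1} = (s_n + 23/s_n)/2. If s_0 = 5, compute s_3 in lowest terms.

s_1 = (5 + 23/5)/2 = 24/5.
s_2 = (24/5 + 23/(24/5))/2 = 1151/240.
s_3 = (1151/240 + 23/(1151/240))/2 = 2649601/552480.

2649601/552480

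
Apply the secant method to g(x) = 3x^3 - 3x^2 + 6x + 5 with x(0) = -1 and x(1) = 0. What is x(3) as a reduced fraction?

g(-1) = -7, g(0) = 5. x(2) = 0 - 5·(0 - (-1))/(5 - (-7)) = -5/12.
g(0) = 5, g(-5/12) = 1015/576. x(3) = (-5/12) - (1015/576)·((-5/12) - 0)/((1015/576) - 5) = -240/373.

-240/373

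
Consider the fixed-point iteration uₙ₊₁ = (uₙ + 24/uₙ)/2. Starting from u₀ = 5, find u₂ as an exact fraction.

u₁ = (5 + 24/5)/2 = 49/10.
u₂ = (49/10 + 24/(49/10))/2 = 4801/980.

4801/980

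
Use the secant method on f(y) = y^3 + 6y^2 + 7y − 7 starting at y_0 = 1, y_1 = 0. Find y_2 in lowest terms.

1/2

f(1) = 7, f(0) = −7. y_2 = 0 − (−7)·(0 − 1)/((−7) − 7) = 1/2.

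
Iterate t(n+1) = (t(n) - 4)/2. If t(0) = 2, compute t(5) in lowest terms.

-61/16

t(1) = (2 - 4)/2 = -1.
t(2) = ((-1) - 4)/2 = -5/2.
t(3) = ((-5/2) - 4)/2 = -13/4.
t(4) = ((-13/4) - 4)/2 = -29/8.
t(5) = ((-29/8) - 4)/2 = -61/16.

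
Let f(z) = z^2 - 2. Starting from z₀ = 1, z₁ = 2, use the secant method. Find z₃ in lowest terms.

7/5

f(1) = -1, f(2) = 2. z₂ = 2 - 2·(2 - 1)/(2 - (-1)) = 4/3.
f(2) = 2, f(4/3) = -2/9. z₃ = (4/3) - (-2/9)·((4/3) - 2)/((-2/9) - 2) = 7/5.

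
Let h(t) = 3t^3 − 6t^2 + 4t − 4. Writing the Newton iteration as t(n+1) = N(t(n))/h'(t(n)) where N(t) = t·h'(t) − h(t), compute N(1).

4

h'(t) = 9t^2 − 12t + 4.
N(t) = t·h'(t) − h(t) = t·(9t^2 − 12t + 4) − (3t^3 − 6t^2 + 4t − 4) = 6t^3 − 6t^2 + 4.
N(1) = 4.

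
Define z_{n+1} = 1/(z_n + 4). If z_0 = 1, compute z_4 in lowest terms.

z_1 = 1/(1 + 4) = 1/5.
z_2 = 1/(1/5 + 4) = 5/21.
z_3 = 1/(5/21 + 4) = 21/89.
z_4 = 1/(21/89 + 4) = 89/377.

89/377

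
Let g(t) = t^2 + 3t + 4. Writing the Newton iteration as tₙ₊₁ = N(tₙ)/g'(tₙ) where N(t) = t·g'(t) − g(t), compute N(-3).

5

g'(t) = 2t + 3.
N(t) = t·g'(t) − g(t) = t·(2t + 3) − (t^2 + 3t + 4) = t^2 − 4.
N(-3) = 5.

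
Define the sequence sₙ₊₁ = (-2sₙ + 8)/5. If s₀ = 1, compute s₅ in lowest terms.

s₁ = (-2·1 + 8)/5 = 6/5.
s₂ = (-2·(6/5) + 8)/5 = 28/25.
s₃ = (-2·(28/25) + 8)/5 = 144/125.
s₄ = (-2·(144/125) + 8)/5 = 712/625.
s₅ = (-2·(712/625) + 8)/5 = 3576/3125.

3576/3125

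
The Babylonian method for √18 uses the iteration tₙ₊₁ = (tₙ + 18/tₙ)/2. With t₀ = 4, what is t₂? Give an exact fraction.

577/136

t₁ = (4 + 18/4)/2 = 17/4.
t₂ = (17/4 + 18/(17/4))/2 = 577/136.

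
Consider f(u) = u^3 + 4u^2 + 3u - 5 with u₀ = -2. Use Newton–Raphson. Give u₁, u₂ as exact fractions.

f'(u) = 3u^2 + 8u + 3.
f(-2) = -3, f'(-2) = -1, so u₁ = (-2) - (-3)/(-1) = -5.
f(-5) = -45, f'(-5) = 38, so u₂ = (-5) - (-45)/38 = -145/38.

u₁ = -5, u₂ = -145/38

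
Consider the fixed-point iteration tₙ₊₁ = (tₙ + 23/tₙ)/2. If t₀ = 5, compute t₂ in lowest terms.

1151/240

t₁ = (5 + 23/5)/2 = 24/5.
t₂ = (24/5 + 23/(24/5))/2 = 1151/240.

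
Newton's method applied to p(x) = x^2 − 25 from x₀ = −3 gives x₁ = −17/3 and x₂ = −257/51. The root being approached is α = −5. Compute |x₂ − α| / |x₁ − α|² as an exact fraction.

3/34

x₁ − α = −17/3 − (−5) = −17/3 + 5 = −2/3, so |x₁ − α| = 2/3.
x₂ − α = −257/51 − (−5) = −257/51 + 5 = −2/51, so |x₂ − α| = 2/51.
|x₁ − α|² = 4/9.
Ratio = (2/51) / (4/9) = 3/34.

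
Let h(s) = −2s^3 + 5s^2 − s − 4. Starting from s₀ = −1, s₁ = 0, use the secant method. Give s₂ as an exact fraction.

h(−1) = 4, h(0) = −4. s₂ = 0 − (−4)·(0 − (−1))/((−4) − 4) = −1/2.

−1/2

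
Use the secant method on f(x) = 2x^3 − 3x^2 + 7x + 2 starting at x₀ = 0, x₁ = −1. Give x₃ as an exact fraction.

−13/58

f(0) = 2, f(−1) = −10. x₂ = (−1) − (−10)·((−1) − 0)/((−10) − 2) = −1/6.
f(−1) = −10, f(−1/6) = 20/27. x₃ = (−1/6) − (20/27)·((−1/6) − (−1))/((20/27) − (−10)) = −13/58.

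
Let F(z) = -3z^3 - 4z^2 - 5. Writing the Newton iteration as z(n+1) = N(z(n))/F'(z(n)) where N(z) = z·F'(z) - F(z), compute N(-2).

37

F'(z) = -9z^2 - 8z.
N(z) = z·F'(z) - F(z) = z·(-9z^2 - 8z) - (-3z^3 - 4z^2 - 5) = -6z^3 - 4z^2 + 5.
N(-2) = 37.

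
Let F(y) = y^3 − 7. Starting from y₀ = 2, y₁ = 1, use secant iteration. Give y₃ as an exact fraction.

F(2) = 1, F(1) = −6. y₂ = 1 − (−6)·(1 − 2)/((−6) − 1) = 13/7.
F(1) = −6, F(13/7) = −204/343. y₃ = (13/7) − (−204/343)·((13/7) − 1)/((−204/343) − (−6)) = 201/103.

201/103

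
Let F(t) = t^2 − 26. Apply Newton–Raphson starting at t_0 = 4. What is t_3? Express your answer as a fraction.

1468273/287952

F'(t) = 2t.
F(4) = −10, F'(4) = 8, so t_1 = 4 − (−10)/8 = 21/4.
F(21/4) = 25/16, F'(21/4) = 21/2, so t_2 = (21/4) − (25/16)/(21/2) = 857/168.
F(857/168) = 625/28224, F'(857/168) = 857/84, so t_3 = (857/168) − (625/28224)/(857/84) = 1468273/287952.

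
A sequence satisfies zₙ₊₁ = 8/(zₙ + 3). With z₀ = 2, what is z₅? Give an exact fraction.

z₁ = 8/(2 + 3) = 8/5.
z₂ = 8/(8/5 + 3) = 40/23.
z₃ = 8/(40/23 + 3) = 184/109.
z₄ = 8/(184/109 + 3) = 872/511.
z₅ = 8/(872/511 + 3) = 4088/2405.

4088/2405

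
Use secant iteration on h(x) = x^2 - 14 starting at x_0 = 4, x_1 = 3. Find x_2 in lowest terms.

26/7

h(4) = 2, h(3) = -5. x_2 = 3 - (-5)·(3 - 4)/((-5) - 2) = 26/7.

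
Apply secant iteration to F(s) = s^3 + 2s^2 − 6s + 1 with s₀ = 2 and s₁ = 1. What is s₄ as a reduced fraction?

F(2) = 5, F(1) = −2. s₂ = 1 − (−2)·(1 − 2)/((−2) − 5) = 9/7.
F(1) = −2, F(9/7) = −440/343. s₃ = (9/7) − (−440/343)·((9/7) − 1)/((−440/343) − (−2)) = 221/123.
F(9/7) = −440/343, F(221/123) = 4608560/1860867. s₄ = (221/123) − (4608560/1860867)·((221/123) − (9/7))/((4608560/1860867) − (−440/343)) = 7962543/5453449.

7962543/5453449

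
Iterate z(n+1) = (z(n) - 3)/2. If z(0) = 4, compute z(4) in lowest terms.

z(1) = (4 - 3)/2 = 1/2.
z(2) = ((1/2) - 3)/2 = -5/4.
z(3) = ((-5/4) - 3)/2 = -17/8.
z(4) = ((-17/8) - 3)/2 = -41/16.

-41/16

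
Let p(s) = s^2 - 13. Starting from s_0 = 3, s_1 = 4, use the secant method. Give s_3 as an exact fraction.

p(3) = -4, p(4) = 3. s_2 = 4 - 3·(4 - 3)/(3 - (-4)) = 25/7.
p(4) = 3, p(25/7) = -12/49. s_3 = (25/7) - (-12/49)·((25/7) - 4)/((-12/49) - 3) = 191/53.

191/53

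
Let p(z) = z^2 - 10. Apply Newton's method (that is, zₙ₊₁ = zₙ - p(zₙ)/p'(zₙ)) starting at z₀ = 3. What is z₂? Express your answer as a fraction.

721/228

p'(z) = 2z.
p(3) = -1, p'(3) = 6, so z₁ = 3 - (-1)/6 = 19/6.
p(19/6) = 1/36, p'(19/6) = 19/3, so z₂ = (19/6) - (1/36)/(19/3) = 721/228.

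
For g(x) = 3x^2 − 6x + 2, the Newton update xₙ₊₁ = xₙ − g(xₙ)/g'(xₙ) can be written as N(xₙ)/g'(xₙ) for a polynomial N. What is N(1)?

1

g'(x) = 6x − 6.
N(x) = x·g'(x) − g(x) = x·(6x − 6) − (3x^2 − 6x + 2) = 3x^2 − 2.
N(1) = 1.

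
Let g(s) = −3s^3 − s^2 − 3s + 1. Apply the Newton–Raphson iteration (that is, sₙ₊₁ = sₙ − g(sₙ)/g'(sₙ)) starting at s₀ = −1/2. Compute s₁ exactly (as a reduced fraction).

g'(s) = −9s^2 − 2s − 3.
g(−1/2) = 21/8, g'(−1/2) = −17/4, so s₁ = (−1/2) − (21/8)/(−17/4) = 2/17.

2/17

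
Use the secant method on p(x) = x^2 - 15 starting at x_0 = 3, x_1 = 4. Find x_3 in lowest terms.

p(3) = -6, p(4) = 1. x_2 = 4 - 1·(4 - 3)/(1 - (-6)) = 27/7.
p(4) = 1, p(27/7) = -6/49. x_3 = (27/7) - (-6/49)·((27/7) - 4)/((-6/49) - 1) = 213/55.

213/55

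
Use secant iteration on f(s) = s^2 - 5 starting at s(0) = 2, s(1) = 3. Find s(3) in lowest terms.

f(2) = -1, f(3) = 4. s(2) = 3 - 4·(3 - 2)/(4 - (-1)) = 11/5.
f(3) = 4, f(11/5) = -4/25. s(3) = (11/5) - (-4/25)·((11/5) - 3)/((-4/25) - 4) = 29/13.

29/13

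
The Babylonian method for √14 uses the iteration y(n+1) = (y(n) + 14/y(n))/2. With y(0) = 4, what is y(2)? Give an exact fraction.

449/120

y(1) = (4 + 14/4)/2 = 15/4.
y(2) = (15/4 + 14/(15/4))/2 = 449/120.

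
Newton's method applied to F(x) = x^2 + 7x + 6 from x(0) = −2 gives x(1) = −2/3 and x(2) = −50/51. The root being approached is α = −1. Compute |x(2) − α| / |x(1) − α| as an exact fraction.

x(1) − α = −2/3 − (−1) = −2/3 + 1 = 1/3, so |x(1) − α| = 1/3.
x(2) − α = −50/51 − (−1) = −50/51 + 1 = 1/51, so |x(2) − α| = 1/51.
Ratio = (1/51) / (1/3) = 1/17.

1/17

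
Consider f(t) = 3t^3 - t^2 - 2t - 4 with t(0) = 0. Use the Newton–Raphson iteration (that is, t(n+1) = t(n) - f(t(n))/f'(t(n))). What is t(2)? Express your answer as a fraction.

f'(t) = 9t^2 - 2t - 2.
f(0) = -4, f'(0) = -2, so t(1) = 0 - (-4)/(-2) = -2.
f(-2) = -28, f'(-2) = 38, so t(2) = (-2) - (-28)/38 = -24/19.

-24/19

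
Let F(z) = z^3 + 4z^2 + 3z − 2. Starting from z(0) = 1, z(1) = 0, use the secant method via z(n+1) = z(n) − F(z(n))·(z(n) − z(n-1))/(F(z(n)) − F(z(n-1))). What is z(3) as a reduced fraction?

F(1) = 6, F(0) = −2. z(2) = 0 − (−2)·(0 − 1)/((−2) − 6) = 1/4.
F(0) = −2, F(1/4) = −63/64. z(3) = (1/4) − (−63/64)·((1/4) − 0)/((−63/64) − (−2)) = 32/65.

32/65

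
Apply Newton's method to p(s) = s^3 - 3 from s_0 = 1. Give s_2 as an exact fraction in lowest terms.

331/225

p'(s) = 3s^2.
p(1) = -2, p'(1) = 3, so s_1 = 1 - (-2)/3 = 5/3.
p(5/3) = 44/27, p'(5/3) = 25/3, so s_2 = (5/3) - (44/27)/(25/3) = 331/225.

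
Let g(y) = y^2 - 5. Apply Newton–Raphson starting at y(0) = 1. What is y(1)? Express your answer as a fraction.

3

g'(y) = 2y.
g(1) = -4, g'(1) = 2, so y(1) = 1 - (-4)/2 = 3.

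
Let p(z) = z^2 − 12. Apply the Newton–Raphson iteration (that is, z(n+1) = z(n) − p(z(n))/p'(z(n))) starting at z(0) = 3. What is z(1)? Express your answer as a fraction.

p'(z) = 2z.
p(3) = −3, p'(3) = 6, so z(1) = 3 − (−3)/6 = 7/2.

7/2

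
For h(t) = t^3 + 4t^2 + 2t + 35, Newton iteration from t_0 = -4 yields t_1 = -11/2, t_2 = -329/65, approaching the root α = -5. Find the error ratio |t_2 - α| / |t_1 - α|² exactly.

t_1 - α = -11/2 - (-5) = -11/2 + 5 = -1/2, so |t_1 - α| = 1/2.
t_2 - α = -329/65 - (-5) = -329/65 + 5 = -4/65, so |t_2 - α| = 4/65.
|t_1 - α|² = 1/4.
Ratio = (4/65) / (1/4) = 16/65.

16/65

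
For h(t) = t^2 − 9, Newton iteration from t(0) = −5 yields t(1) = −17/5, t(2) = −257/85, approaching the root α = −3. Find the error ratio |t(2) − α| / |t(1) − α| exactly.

1/17

t(1) − α = −17/5 − (−3) = −17/5 + 3 = −2/5, so |t(1) − α| = 2/5.
t(2) − α = −257/85 − (−3) = −257/85 + 3 = −2/85, so |t(2) − α| = 2/85.
Ratio = (2/85) / (2/5) = 1/17.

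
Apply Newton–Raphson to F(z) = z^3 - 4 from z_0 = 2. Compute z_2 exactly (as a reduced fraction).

F'(z) = 3z^2.
F(2) = 4, F'(2) = 12, so z_1 = 2 - 4/12 = 5/3.
F(5/3) = 17/27, F'(5/3) = 25/3, so z_2 = (5/3) - (17/27)/(25/3) = 358/225.

358/225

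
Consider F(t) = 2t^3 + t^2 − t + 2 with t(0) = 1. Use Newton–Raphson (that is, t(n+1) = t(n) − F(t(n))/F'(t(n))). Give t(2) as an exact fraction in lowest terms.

F'(t) = 6t^2 + 2t − 1.
F(1) = 4, F'(1) = 7, so t(1) = 1 − 4/7 = 3/7.
F(3/7) = 656/343, F'(3/7) = 47/49, so t(2) = (3/7) − (656/343)/(47/49) = −515/329.

−515/329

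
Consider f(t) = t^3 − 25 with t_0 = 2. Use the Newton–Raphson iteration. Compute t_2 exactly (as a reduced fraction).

f'(t) = 3t^2.
f(2) = −17, f'(2) = 12, so t_1 = 2 − (−17)/12 = 41/12.
f(41/12) = 25721/1728, f'(41/12) = 1681/48, so t_2 = (41/12) − (25721/1728)/(1681/48) = 90521/30258.

90521/30258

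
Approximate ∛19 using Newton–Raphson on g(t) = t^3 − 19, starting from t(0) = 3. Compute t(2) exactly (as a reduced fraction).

1152011/431649

g'(t) = 3t^2.
g(3) = 8, g'(3) = 27, so t(1) = 3 − 8/27 = 73/27.
g(73/27) = 15040/19683, g'(73/27) = 5329/243, so t(2) = (73/27) − (15040/19683)/(5329/243) = 1152011/431649.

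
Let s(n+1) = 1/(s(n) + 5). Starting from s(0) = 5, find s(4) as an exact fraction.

265/1376

s(1) = 1/(5 + 5) = 1/10.
s(2) = 1/(1/10 + 5) = 10/51.
s(3) = 1/(10/51 + 5) = 51/265.
s(4) = 1/(51/265 + 5) = 265/1376.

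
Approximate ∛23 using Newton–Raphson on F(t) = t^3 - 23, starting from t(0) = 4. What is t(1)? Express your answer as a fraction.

151/48

F'(t) = 3t^2.
F(4) = 41, F'(4) = 48, so t(1) = 4 - 41/48 = 151/48.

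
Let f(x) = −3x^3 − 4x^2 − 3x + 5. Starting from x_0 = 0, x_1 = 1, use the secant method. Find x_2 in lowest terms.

1/2

f(0) = 5, f(1) = −5. x_2 = 1 − (−5)·(1 − 0)/((−5) − 5) = 1/2.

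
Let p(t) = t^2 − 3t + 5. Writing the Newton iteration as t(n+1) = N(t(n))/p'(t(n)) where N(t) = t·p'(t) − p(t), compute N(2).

p'(t) = 2t − 3.
N(t) = t·p'(t) − p(t) = t·(2t − 3) − (t^2 − 3t + 5) = t^2 − 5.
N(2) = −1.

−1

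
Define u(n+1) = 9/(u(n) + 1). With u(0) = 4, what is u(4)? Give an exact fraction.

531/185

u(1) = 9/(4 + 1) = 9/5.
u(2) = 9/(9/5 + 1) = 45/14.
u(3) = 9/(45/14 + 1) = 126/59.
u(4) = 9/(126/59 + 1) = 531/185.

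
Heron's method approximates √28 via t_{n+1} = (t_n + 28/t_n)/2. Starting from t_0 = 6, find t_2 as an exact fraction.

127/24

t_1 = (6 + 28/6)/2 = 16/3.
t_2 = (16/3 + 28/(16/3))/2 = 127/24.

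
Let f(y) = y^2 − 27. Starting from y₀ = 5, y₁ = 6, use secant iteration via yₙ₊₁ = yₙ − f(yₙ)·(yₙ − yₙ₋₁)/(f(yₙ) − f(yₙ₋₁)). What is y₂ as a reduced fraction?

57/11

f(5) = −2, f(6) = 9. y₂ = 6 − 9·(6 − 5)/(9 − (−2)) = 57/11.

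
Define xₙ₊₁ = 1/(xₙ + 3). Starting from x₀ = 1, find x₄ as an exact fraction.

43/142

x₁ = 1/(1 + 3) = 1/4.
x₂ = 1/(1/4 + 3) = 4/13.
x₃ = 1/(4/13 + 3) = 13/43.
x₄ = 1/(13/43 + 3) = 43/142.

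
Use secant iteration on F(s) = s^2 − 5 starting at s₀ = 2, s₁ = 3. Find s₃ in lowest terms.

F(2) = −1, F(3) = 4. s₂ = 3 − 4·(3 − 2)/(4 − (−1)) = 11/5.
F(3) = 4, F(11/5) = −4/25. s₃ = (11/5) − (−4/25)·((11/5) − 3)/((−4/25) − 4) = 29/13.

29/13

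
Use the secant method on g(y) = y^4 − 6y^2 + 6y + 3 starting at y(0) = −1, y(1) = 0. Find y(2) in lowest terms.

−3/11

g(−1) = −8, g(0) = 3. y(2) = 0 − 3·(0 − (−1))/(3 − (−8)) = −3/11.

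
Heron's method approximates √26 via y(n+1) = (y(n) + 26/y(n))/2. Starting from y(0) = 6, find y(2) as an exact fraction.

1897/372

y(1) = (6 + 26/6)/2 = 31/6.
y(2) = (31/6 + 26/(31/6))/2 = 1897/372.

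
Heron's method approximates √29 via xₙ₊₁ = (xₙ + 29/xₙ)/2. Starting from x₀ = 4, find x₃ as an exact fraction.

x₁ = (4 + 29/4)/2 = 45/8.
x₂ = (45/8 + 29/(45/8))/2 = 3881/720.
x₃ = (3881/720 + 29/(3881/720))/2 = 30095761/5588640.

30095761/5588640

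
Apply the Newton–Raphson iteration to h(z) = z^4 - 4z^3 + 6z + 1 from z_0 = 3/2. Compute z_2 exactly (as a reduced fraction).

h'(z) = 4z^3 - 12z^2 + 6.
h(3/2) = 25/16, h'(3/2) = -15/2, so z_1 = (3/2) - (25/16)/(-15/2) = 41/24.
h(41/24) = -58175/331776, h'(41/24) = -31375/3456, so z_2 = (41/24) - (-58175/331776)/(-31375/3456) = 67831/40160.

67831/40160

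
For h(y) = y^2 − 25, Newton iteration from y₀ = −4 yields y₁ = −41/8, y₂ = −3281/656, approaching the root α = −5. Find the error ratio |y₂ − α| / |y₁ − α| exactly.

1/82

y₁ − α = −41/8 − (−5) = −41/8 + 5 = −1/8, so |y₁ − α| = 1/8.
y₂ − α = −3281/656 − (−5) = −3281/656 + 5 = −1/656, so |y₂ − α| = 1/656.
Ratio = (1/656) / (1/8) = 1/82.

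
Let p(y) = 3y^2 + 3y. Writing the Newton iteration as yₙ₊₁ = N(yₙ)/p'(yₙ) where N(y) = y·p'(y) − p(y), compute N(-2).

p'(y) = 6y + 3.
N(y) = y·p'(y) − p(y) = y·(6y + 3) − (3y^2 + 3y) = 3y^2.
N(-2) = 12.

12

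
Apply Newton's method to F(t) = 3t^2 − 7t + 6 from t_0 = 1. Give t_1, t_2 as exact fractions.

t_1 = 3, t_2 = 21/11

F'(t) = 6t − 7.
F(1) = 2, F'(1) = −1, so t_1 = 1 − 2/(−1) = 3.
F(3) = 12, F'(3) = 11, so t_2 = 3 − 12/11 = 21/11.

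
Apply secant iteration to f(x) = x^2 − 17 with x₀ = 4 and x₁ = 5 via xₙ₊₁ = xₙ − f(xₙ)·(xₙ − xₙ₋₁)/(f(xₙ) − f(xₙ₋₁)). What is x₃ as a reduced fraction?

169/41

f(4) = −1, f(5) = 8. x₂ = 5 − 8·(5 − 4)/(8 − (−1)) = 37/9.
f(5) = 8, f(37/9) = −8/81. x₃ = (37/9) − (−8/81)·((37/9) − 5)/((−8/81) − 8) = 169/41.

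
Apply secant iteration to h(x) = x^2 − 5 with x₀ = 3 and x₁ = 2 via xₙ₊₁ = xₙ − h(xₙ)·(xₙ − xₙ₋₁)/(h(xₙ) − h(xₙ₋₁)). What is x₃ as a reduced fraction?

47/21

h(3) = 4, h(2) = −1. x₂ = 2 − (−1)·(2 − 3)/((−1) − 4) = 11/5.
h(2) = −1, h(11/5) = −4/25. x₃ = (11/5) − (−4/25)·((11/5) − 2)/((−4/25) − (−1)) = 47/21.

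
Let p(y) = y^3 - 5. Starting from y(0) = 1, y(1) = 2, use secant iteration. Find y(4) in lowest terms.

16480535/9627139

p(1) = -4, p(2) = 3. y(2) = 2 - 3·(2 - 1)/(3 - (-4)) = 11/7.
p(2) = 3, p(11/7) = -384/343. y(3) = (11/7) - (-384/343)·((11/7) - 2)/((-384/343) - 3) = 265/157.
p(11/7) = -384/343, p(265/157) = -739840/3869893. y(4) = (265/157) - (-739840/3869893)·((265/157) - (11/7))/((-739840/3869893) - (-384/343)) = 16480535/9627139.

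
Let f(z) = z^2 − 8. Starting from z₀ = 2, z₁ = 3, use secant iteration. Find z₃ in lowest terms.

f(2) = −4, f(3) = 1. z₂ = 3 − 1·(3 − 2)/(1 − (−4)) = 14/5.
f(3) = 1, f(14/5) = −4/25. z₃ = (14/5) − (−4/25)·((14/5) − 3)/((−4/25) − 1) = 82/29.

82/29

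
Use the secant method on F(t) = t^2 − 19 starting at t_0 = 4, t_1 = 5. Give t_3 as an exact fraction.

61/14

F(4) = −3, F(5) = 6. t_2 = 5 − 6·(5 − 4)/(6 − (−3)) = 13/3.
F(5) = 6, F(13/3) = −2/9. t_3 = (13/3) − (−2/9)·((13/3) − 5)/((−2/9) − 6) = 61/14.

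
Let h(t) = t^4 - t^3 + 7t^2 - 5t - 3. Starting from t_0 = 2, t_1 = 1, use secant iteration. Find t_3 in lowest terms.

h(2) = 23, h(1) = -1. t_2 = 1 - (-1)·(1 - 2)/((-1) - 23) = 25/24.
h(1) = -1, h(25/24) = -187703/331776. t_3 = (25/24) - (-187703/331776)·((25/24) - 1)/((-187703/331776) - (-1)) = 157897/144073.

157897/144073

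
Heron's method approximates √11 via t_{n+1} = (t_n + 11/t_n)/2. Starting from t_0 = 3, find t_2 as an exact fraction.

t_1 = (3 + 11/3)/2 = 10/3.
t_2 = (10/3 + 11/(10/3))/2 = 199/60.

199/60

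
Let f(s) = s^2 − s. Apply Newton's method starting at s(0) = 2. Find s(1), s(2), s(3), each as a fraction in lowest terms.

f'(s) = 2s − 1.
f(2) = 2, f'(2) = 3, so s(1) = 2 − 2/3 = 4/3.
f(4/3) = 4/9, f'(4/3) = 5/3, so s(2) = (4/3) − (4/9)/(5/3) = 16/15.
f(16/15) = 16/225, f'(16/15) = 17/15, so s(3) = (16/15) − (16/225)/(17/15) = 256/255.

s(1) = 4/3, s(2) = 16/15, s(3) = 256/255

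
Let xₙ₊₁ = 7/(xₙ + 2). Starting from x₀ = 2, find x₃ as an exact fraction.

105/58

x₁ = 7/(2 + 2) = 7/4.
x₂ = 7/(7/4 + 2) = 28/15.
x₃ = 7/(28/15 + 2) = 105/58.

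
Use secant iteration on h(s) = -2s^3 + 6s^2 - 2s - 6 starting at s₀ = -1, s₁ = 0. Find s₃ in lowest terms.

-75/79

h(-1) = 4, h(0) = -6. s₂ = 0 - (-6)·(0 - (-1))/((-6) - 4) = -3/5.
h(0) = -6, h(-3/5) = -276/125. s₃ = (-3/5) - (-276/125)·((-3/5) - 0)/((-276/125) - (-6)) = -75/79.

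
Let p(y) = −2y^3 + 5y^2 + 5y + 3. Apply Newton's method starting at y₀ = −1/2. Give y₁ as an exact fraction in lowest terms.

5/6

p'(y) = −6y^2 + 10y + 5.
p(−1/2) = 2, p'(−1/2) = −3/2, so y₁ = (−1/2) − 2/(−3/2) = 5/6.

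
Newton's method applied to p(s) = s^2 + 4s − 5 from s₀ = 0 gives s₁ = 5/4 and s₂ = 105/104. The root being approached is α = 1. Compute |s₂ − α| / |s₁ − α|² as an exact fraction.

s₁ − α = 5/4 − 1 = 1/4, so |s₁ − α| = 1/4.
s₂ − α = 105/104 − 1 = 1/104, so |s₂ − α| = 1/104.
|s₁ − α|² = 1/16.
Ratio = (1/104) / (1/16) = 2/13.

2/13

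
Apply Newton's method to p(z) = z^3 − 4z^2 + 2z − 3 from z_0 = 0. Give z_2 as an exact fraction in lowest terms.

p'(z) = 3z^2 − 8z + 2.
p(0) = −3, p'(0) = 2, so z_1 = 0 − (−3)/2 = 3/2.
p(3/2) = −45/8, p'(3/2) = −13/4, so z_2 = (3/2) − (−45/8)/(−13/4) = −3/13.

−3/13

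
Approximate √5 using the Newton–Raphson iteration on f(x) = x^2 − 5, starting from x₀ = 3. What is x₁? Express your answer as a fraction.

f'(x) = 2x.
f(3) = 4, f'(3) = 6, so x₁ = 3 − 4/6 = 7/3.

7/3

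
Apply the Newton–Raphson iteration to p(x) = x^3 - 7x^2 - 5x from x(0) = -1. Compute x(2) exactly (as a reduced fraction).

p'(x) = 3x^2 - 14x - 5.
p(-1) = -3, p'(-1) = 12, so x(1) = (-1) - (-3)/12 = -3/4.
p(-3/4) = -39/64, p'(-3/4) = 115/16, so x(2) = (-3/4) - (-39/64)/(115/16) = -153/230.

-153/230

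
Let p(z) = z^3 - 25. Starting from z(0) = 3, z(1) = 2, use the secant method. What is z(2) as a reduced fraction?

p(3) = 2, p(2) = -17. z(2) = 2 - (-17)·(2 - 3)/((-17) - 2) = 55/19.

55/19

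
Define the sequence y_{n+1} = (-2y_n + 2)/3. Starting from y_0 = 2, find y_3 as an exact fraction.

y_1 = (-2·2 + 2)/3 = -2/3.
y_2 = (-2·(-2/3) + 2)/3 = 10/9.
y_3 = (-2·(10/9) + 2)/3 = -2/27.

-2/27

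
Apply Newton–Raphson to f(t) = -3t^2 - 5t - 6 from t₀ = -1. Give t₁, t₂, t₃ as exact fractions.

t₁ = 3, t₂ = 21/23, t₃ = -1851/5543

f'(t) = -6t - 5.
f(-1) = -4, f'(-1) = 1, so t₁ = (-1) - (-4)/1 = 3.
f(3) = -48, f'(3) = -23, so t₂ = 3 - (-48)/(-23) = 21/23.
f(21/23) = -6912/529, f'(21/23) = -241/23, so t₃ = (21/23) - (-6912/529)/(-241/23) = -1851/5543.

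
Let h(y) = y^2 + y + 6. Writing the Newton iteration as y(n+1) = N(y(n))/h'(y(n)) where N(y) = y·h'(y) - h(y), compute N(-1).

-5

h'(y) = 2y + 1.
N(y) = y·h'(y) - h(y) = y·(2y + 1) - (y^2 + y + 6) = y^2 - 6.
N(-1) = -5.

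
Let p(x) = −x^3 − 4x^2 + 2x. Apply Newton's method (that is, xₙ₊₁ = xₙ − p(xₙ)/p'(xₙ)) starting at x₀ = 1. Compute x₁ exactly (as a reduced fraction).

2/3

p'(x) = −3x^2 − 8x + 2.
p(1) = −3, p'(1) = −9, so x₁ = 1 − (−3)/(−9) = 2/3.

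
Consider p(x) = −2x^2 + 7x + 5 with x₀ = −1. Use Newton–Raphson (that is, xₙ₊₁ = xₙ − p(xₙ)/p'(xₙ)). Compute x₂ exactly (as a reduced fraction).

−703/1155

p'(x) = −4x + 7.
p(−1) = −4, p'(−1) = 11, so x₁ = (−1) − (−4)/11 = −7/11.
p(−7/11) = −32/121, p'(−7/11) = 105/11, so x₂ = (−7/11) − (−32/121)/(105/11) = −703/1155.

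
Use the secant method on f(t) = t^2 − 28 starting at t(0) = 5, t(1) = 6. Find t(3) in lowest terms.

f(5) = −3, f(6) = 8. t(2) = 6 − 8·(6 − 5)/(8 − (−3)) = 58/11.
f(6) = 8, f(58/11) = −24/121. t(3) = (58/11) − (−24/121)·((58/11) − 6)/((−24/121) − 8) = 164/31.

164/31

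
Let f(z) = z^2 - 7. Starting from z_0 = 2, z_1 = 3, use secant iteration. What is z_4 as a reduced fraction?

971/367

f(2) = -3, f(3) = 2. z_2 = 3 - 2·(3 - 2)/(2 - (-3)) = 13/5.
f(3) = 2, f(13/5) = -6/25. z_3 = (13/5) - (-6/25)·((13/5) - 3)/((-6/25) - 2) = 37/14.
f(13/5) = -6/25, f(37/14) = -3/196. z_4 = (37/14) - (-3/196)·((37/14) - (13/5))/((-3/196) - (-6/25)) = 971/367.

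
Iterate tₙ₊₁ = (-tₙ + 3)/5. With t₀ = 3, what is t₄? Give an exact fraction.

t₁ = (-3 + 3)/5 = 0.
t₂ = (-0 + 3)/5 = 3/5.
t₃ = (-(3/5) + 3)/5 = 12/25.
t₄ = (-(12/25) + 3)/5 = 63/125.

63/125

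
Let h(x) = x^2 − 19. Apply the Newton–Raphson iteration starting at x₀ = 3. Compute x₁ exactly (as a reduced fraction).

h'(x) = 2x.
h(3) = −10, h'(3) = 6, so x₁ = 3 − (−10)/6 = 14/3.

14/3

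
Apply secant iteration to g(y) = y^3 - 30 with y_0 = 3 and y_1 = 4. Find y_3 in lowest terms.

80271/25886

g(3) = -3, g(4) = 34. y_2 = 4 - 34·(4 - 3)/(34 - (-3)) = 114/37.
g(4) = 34, g(114/37) = -38046/50653. y_3 = (114/37) - (-38046/50653)·((114/37) - 4)/((-38046/50653) - 34) = 80271/25886.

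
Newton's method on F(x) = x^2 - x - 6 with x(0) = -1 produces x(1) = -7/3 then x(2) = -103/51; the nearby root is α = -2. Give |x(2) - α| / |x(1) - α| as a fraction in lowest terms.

1/17

x(1) - α = -7/3 - (-2) = -7/3 + 2 = -1/3, so |x(1) - α| = 1/3.
x(2) - α = -103/51 - (-2) = -103/51 + 2 = -1/51, so |x(2) - α| = 1/51.
Ratio = (1/51) / (1/3) = 1/17.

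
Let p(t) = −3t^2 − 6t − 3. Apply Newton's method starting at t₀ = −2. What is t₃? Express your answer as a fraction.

p'(t) = −6t − 6.
p(−2) = −3, p'(−2) = 6, so t₁ = (−2) − (−3)/6 = −3/2.
p(−3/2) = −3/4, p'(−3/2) = 3, so t₂ = (−3/2) − (−3/4)/3 = −5/4.
p(−5/4) = −3/16, p'(−5/4) = 3/2, so t₃ = (−5/4) − (−3/16)/(3/2) = −9/8.

−9/8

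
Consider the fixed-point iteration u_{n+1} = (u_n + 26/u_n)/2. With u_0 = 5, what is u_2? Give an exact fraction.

u_1 = (5 + 26/5)/2 = 51/10.
u_2 = (51/10 + 26/(51/10))/2 = 5201/1020.

5201/1020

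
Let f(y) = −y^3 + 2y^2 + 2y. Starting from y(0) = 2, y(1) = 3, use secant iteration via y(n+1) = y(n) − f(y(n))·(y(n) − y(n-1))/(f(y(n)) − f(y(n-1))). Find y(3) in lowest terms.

f(2) = 4, f(3) = −3. y(2) = 3 − (−3)·(3 − 2)/((−3) − 4) = 18/7.
f(3) = −3, f(18/7) = 468/343. y(3) = (18/7) − (468/343)·((18/7) − 3)/((468/343) − (−3)) = 1350/499.

1350/499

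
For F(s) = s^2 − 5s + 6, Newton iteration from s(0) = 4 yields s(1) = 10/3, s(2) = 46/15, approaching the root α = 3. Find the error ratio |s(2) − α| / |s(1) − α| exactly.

s(1) − α = 10/3 − 3 = 1/3, so |s(1) − α| = 1/3.
s(2) − α = 46/15 − 3 = 1/15, so |s(2) − α| = 1/15.
Ratio = (1/15) / (1/3) = 1/5.

1/5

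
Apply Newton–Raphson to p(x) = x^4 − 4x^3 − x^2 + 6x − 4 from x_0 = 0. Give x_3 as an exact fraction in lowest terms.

101282/23163

p'(x) = 4x^3 − 12x^2 − 2x + 6.
p(0) = −4, p'(0) = 6, so x_1 = 0 − (−4)/6 = 2/3.
p(2/3) = −116/81, p'(2/3) = 14/27, so x_2 = (2/3) − (−116/81)/(14/27) = 24/7.
p(24/7) = −43732/2401, p'(24/7) = 6618/343, so x_3 = (24/7) − (−43732/2401)/(6618/343) = 101282/23163.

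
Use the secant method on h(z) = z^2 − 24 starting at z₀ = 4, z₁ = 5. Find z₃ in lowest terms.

h(4) = −8, h(5) = 1. z₂ = 5 − 1·(5 − 4)/(1 − (−8)) = 44/9.
h(5) = 1, h(44/9) = −8/81. z₃ = (44/9) − (−8/81)·((44/9) − 5)/((−8/81) − 1) = 436/89.

436/89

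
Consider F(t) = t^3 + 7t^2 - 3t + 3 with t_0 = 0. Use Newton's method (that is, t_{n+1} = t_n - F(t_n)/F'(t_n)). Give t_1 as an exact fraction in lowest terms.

1

F'(t) = 3t^2 + 14t - 3.
F(0) = 3, F'(0) = -3, so t_1 = 0 - 3/(-3) = 1.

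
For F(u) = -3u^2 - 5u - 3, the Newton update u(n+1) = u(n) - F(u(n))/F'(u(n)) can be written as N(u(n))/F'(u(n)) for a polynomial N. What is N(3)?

F'(u) = -6u - 5.
N(u) = u·F'(u) - F(u) = u·(-6u - 5) - (-3u^2 - 5u - 3) = -3u^2 + 3.
N(3) = -24.

-24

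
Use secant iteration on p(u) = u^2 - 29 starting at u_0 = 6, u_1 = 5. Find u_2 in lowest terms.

p(6) = 7, p(5) = -4. u_2 = 5 - (-4)·(5 - 6)/((-4) - 7) = 59/11.

59/11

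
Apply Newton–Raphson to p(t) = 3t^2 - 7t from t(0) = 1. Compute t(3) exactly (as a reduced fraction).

-2187/8425

p'(t) = 6t - 7.
p(1) = -4, p'(1) = -1, so t(1) = 1 - (-4)/(-1) = -3.
p(-3) = 48, p'(-3) = -25, so t(2) = (-3) - 48/(-25) = -27/25.
p(-27/25) = 6912/625, p'(-27/25) = -337/25, so t(3) = (-27/25) - (6912/625)/(-337/25) = -2187/8425.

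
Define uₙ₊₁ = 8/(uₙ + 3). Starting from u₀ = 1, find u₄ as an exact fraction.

u₁ = 8/(1 + 3) = 2.
u₂ = 8/(2 + 3) = 8/5.
u₃ = 8/(8/5 + 3) = 40/23.
u₄ = 8/(40/23 + 3) = 184/109.

184/109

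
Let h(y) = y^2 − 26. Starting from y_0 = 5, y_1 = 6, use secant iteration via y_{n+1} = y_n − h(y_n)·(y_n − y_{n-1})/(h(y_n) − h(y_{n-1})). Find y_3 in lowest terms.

h(5) = −1, h(6) = 10. y_2 = 6 − 10·(6 − 5)/(10 − (−1)) = 56/11.
h(6) = 10, h(56/11) = −10/121. y_3 = (56/11) − (−10/121)·((56/11) − 6)/((−10/121) − 10) = 311/61.

311/61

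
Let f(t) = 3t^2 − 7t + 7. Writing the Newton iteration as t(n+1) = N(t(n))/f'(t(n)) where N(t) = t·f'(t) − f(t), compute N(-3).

f'(t) = 6t − 7.
N(t) = t·f'(t) − f(t) = t·(6t − 7) − (3t^2 − 7t + 7) = 3t^2 − 7.
N(-3) = 20.

20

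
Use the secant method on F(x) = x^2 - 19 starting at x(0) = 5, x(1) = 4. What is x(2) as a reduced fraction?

F(5) = 6, F(4) = -3. x(2) = 4 - (-3)·(4 - 5)/((-3) - 6) = 13/3.

13/3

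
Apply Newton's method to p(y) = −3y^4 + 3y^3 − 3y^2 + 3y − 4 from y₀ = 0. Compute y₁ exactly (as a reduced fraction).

4/3

p'(y) = −12y^3 + 9y^2 − 6y + 3.
p(0) = −4, p'(0) = 3, so y₁ = 0 − (−4)/3 = 4/3.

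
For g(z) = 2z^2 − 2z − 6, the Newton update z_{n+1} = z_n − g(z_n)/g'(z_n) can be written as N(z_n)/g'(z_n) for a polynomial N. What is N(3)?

g'(z) = 4z − 2.
N(z) = z·g'(z) − g(z) = z·(4z − 2) − (2z^2 − 2z − 6) = 2z^2 + 6.
N(3) = 24.

24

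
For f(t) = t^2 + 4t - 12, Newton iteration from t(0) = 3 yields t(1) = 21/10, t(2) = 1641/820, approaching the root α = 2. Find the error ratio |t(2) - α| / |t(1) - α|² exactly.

5/41

t(1) - α = 21/10 - 2 = 1/10, so |t(1) - α| = 1/10.
t(2) - α = 1641/820 - 2 = 1/820, so |t(2) - α| = 1/820.
|t(1) - α|² = 1/100.
Ratio = (1/820) / (1/100) = 5/41.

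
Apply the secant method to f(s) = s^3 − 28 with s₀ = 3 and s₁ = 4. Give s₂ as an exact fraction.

112/37

f(3) = −1, f(4) = 36. s₂ = 4 − 36·(4 − 3)/(36 − (−1)) = 112/37.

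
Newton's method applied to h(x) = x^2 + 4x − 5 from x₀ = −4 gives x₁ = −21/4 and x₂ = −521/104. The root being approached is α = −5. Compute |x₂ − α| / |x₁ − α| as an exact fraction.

x₁ − α = −21/4 − (−5) = −21/4 + 5 = −1/4, so |x₁ − α| = 1/4.
x₂ − α = −521/104 − (−5) = −521/104 + 5 = −1/104, so |x₂ − α| = 1/104.
Ratio = (1/104) / (1/4) = 1/26.

1/26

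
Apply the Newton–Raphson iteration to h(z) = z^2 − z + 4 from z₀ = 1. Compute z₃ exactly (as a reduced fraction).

171/119

h'(z) = 2z − 1.
h(1) = 4, h'(1) = 1, so z₁ = 1 − 4/1 = −3.
h(−3) = 16, h'(−3) = −7, so z₂ = (−3) − 16/(−7) = −5/7.
h(−5/7) = 256/49, h'(−5/7) = −17/7, so z₃ = (−5/7) − (256/49)/(−17/7) = 171/119.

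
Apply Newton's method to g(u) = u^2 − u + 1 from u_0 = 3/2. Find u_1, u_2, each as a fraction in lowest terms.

g'(u) = 2u − 1.
g(3/2) = 7/4, g'(3/2) = 2, so u_1 = (3/2) − (7/4)/2 = 5/8.
g(5/8) = 49/64, g'(5/8) = 1/4, so u_2 = (5/8) − (49/64)/(1/4) = −39/16.

u_1 = 5/8, u_2 = −39/16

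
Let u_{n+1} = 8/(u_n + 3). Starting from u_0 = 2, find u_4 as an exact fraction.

u_1 = 8/(2 + 3) = 8/5.
u_2 = 8/(8/5 + 3) = 40/23.
u_3 = 8/(40/23 + 3) = 184/109.
u_4 = 8/(184/109 + 3) = 872/511.

872/511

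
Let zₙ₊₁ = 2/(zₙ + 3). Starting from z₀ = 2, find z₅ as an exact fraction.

z₁ = 2/(2 + 3) = 2/5.
z₂ = 2/(2/5 + 3) = 10/17.
z₃ = 2/(10/17 + 3) = 34/61.
z₄ = 2/(34/61 + 3) = 122/217.
z₅ = 2/(122/217 + 3) = 434/773.

434/773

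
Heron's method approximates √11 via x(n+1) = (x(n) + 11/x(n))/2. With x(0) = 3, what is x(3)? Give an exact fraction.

79201/23880

x(1) = (3 + 11/3)/2 = 10/3.
x(2) = (10/3 + 11/(10/3))/2 = 199/60.
x(3) = (199/60 + 11/(199/60))/2 = 79201/23880.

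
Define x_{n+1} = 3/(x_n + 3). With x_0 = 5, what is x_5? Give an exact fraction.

x_1 = 3/(5 + 3) = 3/8.
x_2 = 3/(3/8 + 3) = 8/9.
x_3 = 3/(8/9 + 3) = 27/35.
x_4 = 3/(27/35 + 3) = 35/44.
x_5 = 3/(35/44 + 3) = 132/167.

132/167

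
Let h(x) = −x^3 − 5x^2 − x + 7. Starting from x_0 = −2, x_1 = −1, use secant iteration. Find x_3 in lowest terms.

h(−2) = −3, h(−1) = 4. x_2 = (−1) − 4·((−1) − (−2))/(4 − (−3)) = −11/7.
h(−1) = 4, h(−11/7) = 36/343. x_3 = (−11/7) − (36/343)·((−11/7) − (−1))/((36/343) − 4) = −265/167.

−265/167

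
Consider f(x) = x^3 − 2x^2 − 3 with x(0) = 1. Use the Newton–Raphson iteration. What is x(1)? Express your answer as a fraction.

−3

f'(x) = 3x^2 − 4x.
f(1) = −4, f'(1) = −1, so x(1) = 1 − (−4)/(−1) = −3.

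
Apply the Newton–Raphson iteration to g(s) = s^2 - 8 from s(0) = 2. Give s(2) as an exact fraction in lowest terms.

g'(s) = 2s.
g(2) = -4, g'(2) = 4, so s(1) = 2 - (-4)/4 = 3.
g(3) = 1, g'(3) = 6, so s(2) = 3 - 1/6 = 17/6.

17/6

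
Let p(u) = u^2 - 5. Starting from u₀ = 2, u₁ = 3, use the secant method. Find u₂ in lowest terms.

p(2) = -1, p(3) = 4. u₂ = 3 - 4·(3 - 2)/(4 - (-1)) = 11/5.

11/5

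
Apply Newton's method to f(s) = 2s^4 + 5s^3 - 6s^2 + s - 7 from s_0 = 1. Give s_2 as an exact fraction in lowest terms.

164357/127352

f'(s) = 8s^3 + 15s^2 - 12s + 1.
f(1) = -5, f'(1) = 12, so s_1 = 1 - (-5)/12 = 17/12.
f(17/12) = 48175/10368, f'(17/12) = 15919/432, so s_2 = (17/12) - (48175/10368)/(15919/432) = 164357/127352.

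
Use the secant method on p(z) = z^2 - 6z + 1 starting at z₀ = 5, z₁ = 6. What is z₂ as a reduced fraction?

29/5

p(5) = -4, p(6) = 1. z₂ = 6 - 1·(6 - 5)/(1 - (-4)) = 29/5.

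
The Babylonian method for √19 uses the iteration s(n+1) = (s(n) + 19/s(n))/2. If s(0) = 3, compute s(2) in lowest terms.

367/84

s(1) = (3 + 19/3)/2 = 14/3.
s(2) = (14/3 + 19/(14/3))/2 = 367/84.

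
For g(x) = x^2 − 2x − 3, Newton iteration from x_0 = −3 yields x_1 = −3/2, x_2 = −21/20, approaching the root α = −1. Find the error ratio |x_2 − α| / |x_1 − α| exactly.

1/10

x_1 − α = −3/2 − (−1) = −3/2 + 1 = −1/2, so |x_1 − α| = 1/2.
x_2 − α = −21/20 − (−1) = −21/20 + 1 = −1/20, so |x_2 − α| = 1/20.
Ratio = (1/20) / (1/2) = 1/10.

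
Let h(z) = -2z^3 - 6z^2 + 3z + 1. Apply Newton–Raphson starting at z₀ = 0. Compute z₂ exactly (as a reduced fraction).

-41/171

h'(z) = -6z^2 - 12z + 3.
h(0) = 1, h'(0) = 3, so z₁ = 0 - 1/3 = -1/3.
h(-1/3) = -16/27, h'(-1/3) = 19/3, so z₂ = (-1/3) - (-16/27)/(19/3) = -41/171.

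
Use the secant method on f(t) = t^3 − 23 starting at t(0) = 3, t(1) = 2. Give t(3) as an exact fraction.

f(3) = 4, f(2) = −15. t(2) = 2 − (−15)·(2 − 3)/((−15) − 4) = 53/19.
f(2) = −15, f(53/19) = −8880/6859. t(3) = (53/19) − (−8880/6859)·((53/19) − 2)/((−8880/6859) − (−15)) = 5983/2089.

5983/2089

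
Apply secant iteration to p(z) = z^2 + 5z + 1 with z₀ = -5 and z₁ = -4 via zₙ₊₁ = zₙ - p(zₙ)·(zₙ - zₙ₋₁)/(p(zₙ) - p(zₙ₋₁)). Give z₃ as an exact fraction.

-24/5

p(-5) = 1, p(-4) = -3. z₂ = (-4) - (-3)·((-4) - (-5))/((-3) - 1) = -19/4.
p(-4) = -3, p(-19/4) = -3/16. z₃ = (-19/4) - (-3/16)·((-19/4) - (-4))/((-3/16) - (-3)) = -24/5.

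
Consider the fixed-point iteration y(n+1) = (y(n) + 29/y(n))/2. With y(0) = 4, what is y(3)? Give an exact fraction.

30095761/5588640

y(1) = (4 + 29/4)/2 = 45/8.
y(2) = (45/8 + 29/(45/8))/2 = 3881/720.
y(3) = (3881/720 + 29/(3881/720))/2 = 30095761/5588640.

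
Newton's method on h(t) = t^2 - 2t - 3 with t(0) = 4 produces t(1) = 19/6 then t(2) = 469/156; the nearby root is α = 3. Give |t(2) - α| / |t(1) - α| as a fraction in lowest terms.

1/26

t(1) - α = 19/6 - 3 = 1/6, so |t(1) - α| = 1/6.
t(2) - α = 469/156 - 3 = 1/156, so |t(2) - α| = 1/156.
Ratio = (1/156) / (1/6) = 1/26.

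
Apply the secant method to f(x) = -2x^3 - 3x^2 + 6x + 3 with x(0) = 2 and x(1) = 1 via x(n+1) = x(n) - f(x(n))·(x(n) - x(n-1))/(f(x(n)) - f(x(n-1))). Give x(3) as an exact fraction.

1767/1189

f(2) = -13, f(1) = 4. x(2) = 1 - 4·(1 - 2)/(4 - (-13)) = 21/17.
f(1) = 4, f(21/17) = 10140/4913. x(3) = (21/17) - (10140/4913)·((21/17) - 1)/((10140/4913) - 4) = 1767/1189.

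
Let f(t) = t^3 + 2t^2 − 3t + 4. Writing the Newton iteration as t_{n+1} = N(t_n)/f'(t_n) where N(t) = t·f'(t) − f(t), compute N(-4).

−100

f'(t) = 3t^2 + 4t − 3.
N(t) = t·f'(t) − f(t) = t·(3t^2 + 4t − 3) − (t^3 + 2t^2 − 3t + 4) = 2t^3 + 2t^2 − 4.
N(-4) = −100.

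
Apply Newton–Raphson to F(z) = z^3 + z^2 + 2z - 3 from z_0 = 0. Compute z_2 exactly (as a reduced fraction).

48/47

F'(z) = 3z^2 + 2z + 2.
F(0) = -3, F'(0) = 2, so z_1 = 0 - (-3)/2 = 3/2.
F(3/2) = 45/8, F'(3/2) = 47/4, so z_2 = (3/2) - (45/8)/(47/4) = 48/47.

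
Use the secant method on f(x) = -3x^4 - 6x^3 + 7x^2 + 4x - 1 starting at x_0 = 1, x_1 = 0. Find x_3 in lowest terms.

f(1) = 1, f(0) = -1. x_2 = 0 - (-1)·(0 - 1)/((-1) - 1) = 1/2.
f(0) = -1, f(1/2) = 29/16. x_3 = (1/2) - (29/16)·((1/2) - 0)/((29/16) - (-1)) = 8/45.

8/45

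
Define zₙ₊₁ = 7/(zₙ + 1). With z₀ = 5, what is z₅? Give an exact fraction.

z₁ = 7/(5 + 1) = 7/6.
z₂ = 7/(7/6 + 1) = 42/13.
z₃ = 7/(42/13 + 1) = 91/55.
z₄ = 7/(91/55 + 1) = 385/146.
z₅ = 7/(385/146 + 1) = 1022/531.

1022/531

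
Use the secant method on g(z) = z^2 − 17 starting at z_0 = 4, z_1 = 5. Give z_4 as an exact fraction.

6263/1519

g(4) = −1, g(5) = 8. z_2 = 5 − 8·(5 − 4)/(8 − (−1)) = 37/9.
g(5) = 8, g(37/9) = −8/81. z_3 = (37/9) − (−8/81)·((37/9) − 5)/((−8/81) − 8) = 169/41.
g(37/9) = −8/81, g(169/41) = −16/1681. z_4 = (169/41) − (−16/1681)·((169/41) − (37/9))/((−16/1681) − (−8/81)) = 6263/1519.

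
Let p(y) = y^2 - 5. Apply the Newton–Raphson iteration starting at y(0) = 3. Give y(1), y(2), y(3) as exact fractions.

p'(y) = 2y.
p(3) = 4, p'(3) = 6, so y(1) = 3 - 4/6 = 7/3.
p(7/3) = 4/9, p'(7/3) = 14/3, so y(2) = (7/3) - (4/9)/(14/3) = 47/21.
p(47/21) = 4/441, p'(47/21) = 94/21, so y(3) = (47/21) - (4/441)/(94/21) = 2207/987.

y(1) = 7/3, y(2) = 47/21, y(3) = 2207/987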